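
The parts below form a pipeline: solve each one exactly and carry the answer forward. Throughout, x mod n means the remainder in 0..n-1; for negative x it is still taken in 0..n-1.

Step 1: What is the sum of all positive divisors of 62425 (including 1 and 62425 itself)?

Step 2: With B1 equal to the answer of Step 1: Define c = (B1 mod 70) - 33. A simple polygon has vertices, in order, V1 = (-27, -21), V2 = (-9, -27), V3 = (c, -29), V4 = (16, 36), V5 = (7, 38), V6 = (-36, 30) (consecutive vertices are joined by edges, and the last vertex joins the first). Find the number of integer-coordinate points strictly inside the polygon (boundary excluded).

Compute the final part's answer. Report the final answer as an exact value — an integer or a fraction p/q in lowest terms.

2786

Step 1: 62425 = 5^2 * 11 * 227; sigma = (1 + 5 + 25) * (1 + 11) * (1 + 227) = 31 * 12 * 228 = 84816; answer 84816
Step 2: B1 = 84816; c = 13; cross terms: (-27*-27 - -9*-21)=540, (-9*-29 - 13*-27)=612, (13*36 - 16*-29)=932, (16*38 - 7*36)=356, (7*30 - -36*38)=1578, (-36*-21 - -27*30)=1566; twice the area = |5584| = 5584; area = 2792; boundary points = 6 + 2 + 1 + 1 + 1 + 3 = 14; strictly interior points = area - boundary/2 + 1 = 2786; answer 2786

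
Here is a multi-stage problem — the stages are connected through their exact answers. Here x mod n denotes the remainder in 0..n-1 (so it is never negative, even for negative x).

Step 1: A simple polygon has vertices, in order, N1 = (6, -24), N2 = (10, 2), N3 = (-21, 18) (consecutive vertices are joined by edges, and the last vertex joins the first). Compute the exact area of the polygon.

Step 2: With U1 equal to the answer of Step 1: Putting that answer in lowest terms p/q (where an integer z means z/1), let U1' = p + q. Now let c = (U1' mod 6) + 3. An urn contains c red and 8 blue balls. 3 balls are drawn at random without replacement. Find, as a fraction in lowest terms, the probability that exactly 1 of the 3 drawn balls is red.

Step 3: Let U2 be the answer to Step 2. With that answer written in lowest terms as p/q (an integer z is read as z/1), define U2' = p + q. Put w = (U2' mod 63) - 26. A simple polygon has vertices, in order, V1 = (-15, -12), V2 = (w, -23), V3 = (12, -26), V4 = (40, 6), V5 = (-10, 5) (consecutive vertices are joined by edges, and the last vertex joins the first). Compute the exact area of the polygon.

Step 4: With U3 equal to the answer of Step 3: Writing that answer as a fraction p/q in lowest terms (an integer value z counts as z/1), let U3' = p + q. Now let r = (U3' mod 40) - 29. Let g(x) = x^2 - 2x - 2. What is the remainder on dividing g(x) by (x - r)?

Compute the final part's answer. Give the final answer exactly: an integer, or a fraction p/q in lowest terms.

Step 1: cross terms: (6*2 - 10*-24)=252, (10*18 - -21*2)=222, (-21*-24 - 6*18)=396; twice the area = |870| = 870; area = 435; answer 435
Step 2: U1 = 435; threaded value p + q = 436; c = 7; total draws C(15,3) = 455; favorable C(7,1)*C(8,2) = 196; P = 28/65; answer 28/65
Step 3: U2 = 28/65; threaded value p + q = 93; w = 4; cross terms: (-15*-23 - 4*-12)=393, (4*-26 - 12*-23)=172, (12*6 - 40*-26)=1112, (40*5 - -10*6)=260, (-10*-12 - -15*5)=195; twice the area = |2132| = 2132; area = 1066; answer 1066
Step 4: U3 = 1066; threaded value p + q = 1067; r = -2; remainder = value at the root: 1*(-2)^2 - 2*(-2)^1 - 2 = (4) + (4) + (-2) = 6; answer 6

6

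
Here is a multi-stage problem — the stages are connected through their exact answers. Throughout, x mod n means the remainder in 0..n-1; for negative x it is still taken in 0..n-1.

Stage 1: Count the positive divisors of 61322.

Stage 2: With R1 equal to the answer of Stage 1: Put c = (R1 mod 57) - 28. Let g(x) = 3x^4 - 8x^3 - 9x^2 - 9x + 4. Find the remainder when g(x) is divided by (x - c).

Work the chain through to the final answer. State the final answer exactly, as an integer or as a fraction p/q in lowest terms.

Stage 1: 61322 = 2 * 30661; number of divisors = (1+1) * (1+1) = 4; answer 4
Stage 2: R1 = 4; c = -24; remainder = value at the root: 3*(-24)^4 - 8*(-24)^3 - 9*(-24)^2 - 9*(-24)^1 + 4 = (995328) + (110592) + (-5184) + (216) + (4) = 1100956; answer 1100956

1100956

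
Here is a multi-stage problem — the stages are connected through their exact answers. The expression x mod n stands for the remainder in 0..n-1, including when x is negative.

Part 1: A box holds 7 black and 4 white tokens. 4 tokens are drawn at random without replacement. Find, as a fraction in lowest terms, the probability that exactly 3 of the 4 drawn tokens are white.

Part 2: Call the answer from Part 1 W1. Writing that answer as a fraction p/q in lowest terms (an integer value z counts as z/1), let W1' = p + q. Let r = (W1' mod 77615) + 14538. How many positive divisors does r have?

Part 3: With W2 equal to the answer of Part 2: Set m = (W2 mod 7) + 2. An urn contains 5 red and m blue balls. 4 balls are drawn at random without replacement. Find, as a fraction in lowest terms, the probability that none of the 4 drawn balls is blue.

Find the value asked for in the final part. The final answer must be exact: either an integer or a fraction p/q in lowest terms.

Part 1: total draws C(11,4) = 330; favorable C(4,3)*C(7,1) = 28; P = 14/165; answer 14/165
Part 2: W1 = 14/165; threaded value p + q = 179; r = 14717; 14717 is prime, so its only divisors are 1 and 14717; count = 2; answer 2
Part 3: W2 = 2; m = 4; total draws C(9,4) = 126; favorable C(5,4) = 5; P = 5/126; answer 5/126

5/126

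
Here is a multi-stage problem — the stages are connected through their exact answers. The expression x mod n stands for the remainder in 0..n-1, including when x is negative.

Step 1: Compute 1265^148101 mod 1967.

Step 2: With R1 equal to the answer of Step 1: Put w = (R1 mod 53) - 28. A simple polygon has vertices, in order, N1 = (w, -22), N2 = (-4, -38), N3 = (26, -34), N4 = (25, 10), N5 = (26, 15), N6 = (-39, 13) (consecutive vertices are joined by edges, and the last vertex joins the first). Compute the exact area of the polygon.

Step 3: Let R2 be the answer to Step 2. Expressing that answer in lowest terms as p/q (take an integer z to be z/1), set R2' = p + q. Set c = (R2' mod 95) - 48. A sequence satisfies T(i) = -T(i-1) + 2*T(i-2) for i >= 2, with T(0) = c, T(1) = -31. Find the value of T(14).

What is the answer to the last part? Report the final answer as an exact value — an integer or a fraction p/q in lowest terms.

Step 1: squarings mod 1967: 1265^1=1265, 1265^2=1054, 1265^4=1528, 1265^8=1922, 1265^16=58, 1265^32=1397, 1265^64=345, 1265^128=1005, 1265^256=954, 1265^512=1362, 1265^1024=163, 1265^2048=998, 1265^4096=702, 1265^8192=1054, 1265^16384=1528, 1265^32768=1922, 1265^65536=58, 1265^131072=1397; 1265^148101 = 1265^1 * 1265^4 * 1265^128 * 1265^512 * 1265^16384 * 1265^131072 = 223 (mod 1967); answer 223
Step 2: R1 = 223; w = -17; cross terms: (-17*-38 - -4*-22)=558, (-4*-34 - 26*-38)=1124, (26*10 - 25*-34)=1110, (25*15 - 26*10)=115, (26*13 - -39*15)=923, (-39*-22 - -17*13)=1079; twice the area = |4909| = 4909; area = 4909/2; answer 4909/2
Step 3: R2 = 4909/2; threaded value p + q = 4911; c = 18; T(2) = -1*(-31) + 2*(18) = 67; iterating: T(2)=67, T(3)=-129, T(4)=263, T(5)=-521, T(6)=1047, T(7)=-2089, T(8)=4183, T(9)=-8361, T(10)=16727, T(11)=-33449, T(12)=66903, T(13)=-133801, T(14)=267607; answer 267607

267607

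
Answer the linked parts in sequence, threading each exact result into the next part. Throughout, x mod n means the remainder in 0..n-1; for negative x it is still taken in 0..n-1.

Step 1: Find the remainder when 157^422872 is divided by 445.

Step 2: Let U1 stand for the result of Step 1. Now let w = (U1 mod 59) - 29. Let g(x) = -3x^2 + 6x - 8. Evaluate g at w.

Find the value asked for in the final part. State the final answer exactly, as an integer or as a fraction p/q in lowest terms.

Step 1: squarings mod 445: 157^1=157, 157^2=174, 157^4=16, 157^8=256, 157^16=121, 157^32=401, 157^64=156, 157^128=306, 157^256=186, 157^512=331, 157^1024=91, 157^2048=271, 157^4096=16, 157^8192=256, 157^16384=121, 157^32768=401, 157^65536=156, 157^131072=306, 157^262144=186; 157^422872 = 157^8 * 157^16 * 157^64 * 157^128 * 157^256 * 157^512 * 157^4096 * 157^8192 * 157^16384 * 157^131072 * 157^262144 = 401 (mod 445); answer 401
Step 2: U1 = 401; w = 18; -3*(18)^2 + 6*(18)^1 - 8 = (-972) + (108) + (-8) = -872; answer -872

-872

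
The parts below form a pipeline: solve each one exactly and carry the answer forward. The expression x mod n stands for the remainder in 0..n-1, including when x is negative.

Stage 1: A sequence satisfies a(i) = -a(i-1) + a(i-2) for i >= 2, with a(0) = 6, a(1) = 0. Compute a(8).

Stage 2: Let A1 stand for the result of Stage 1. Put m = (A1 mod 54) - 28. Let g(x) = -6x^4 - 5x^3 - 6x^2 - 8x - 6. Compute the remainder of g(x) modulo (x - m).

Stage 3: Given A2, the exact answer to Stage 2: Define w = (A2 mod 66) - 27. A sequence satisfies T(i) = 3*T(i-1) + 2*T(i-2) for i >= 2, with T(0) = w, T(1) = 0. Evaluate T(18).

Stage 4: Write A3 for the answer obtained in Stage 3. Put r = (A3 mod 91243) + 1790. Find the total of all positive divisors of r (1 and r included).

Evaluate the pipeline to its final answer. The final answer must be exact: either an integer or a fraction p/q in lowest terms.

Stage 1: a(2) = -1*(0) + 1*(6) = 6; iterating: a(2)=6, a(3)=-6, a(4)=12, a(5)=-18, a(6)=30, a(7)=-48, a(8)=78; answer 78
Stage 2: A1 = 78; m = -4; remainder = value at the root: -6*(-4)^4 - 5*(-4)^3 - 6*(-4)^2 - 8*(-4)^1 - 6 = (-1536) + (320) + (-96) + (32) + (-6) = -1286; answer -1286
Stage 3: A2 = -1286; w = 7; T(2) = 3*(0) + 2*(7) = 14; iterating: T(2)=14, T(3)=42, T(4)=154, T(5)=546, T(6)=1946, T(7)=6930, T(8)=24682, T(9)=87906, T(10)=313082, T(11)=1115058, T(12)=3971338, T(13)=14144130, T(14)=50375066, T(15)=179413458, T(16)=638990506, T(17)=2275798434, T(18)=8105376314; answer 8105376314
Stage 4: A3 = 8105376314; r = 79928; 79928 = 2^3 * 97 * 103; sigma = (1 + 2 + 4 + 8) * (1 + 97) * (1 + 103) = 15 * 98 * 104 = 152880; answer 152880

152880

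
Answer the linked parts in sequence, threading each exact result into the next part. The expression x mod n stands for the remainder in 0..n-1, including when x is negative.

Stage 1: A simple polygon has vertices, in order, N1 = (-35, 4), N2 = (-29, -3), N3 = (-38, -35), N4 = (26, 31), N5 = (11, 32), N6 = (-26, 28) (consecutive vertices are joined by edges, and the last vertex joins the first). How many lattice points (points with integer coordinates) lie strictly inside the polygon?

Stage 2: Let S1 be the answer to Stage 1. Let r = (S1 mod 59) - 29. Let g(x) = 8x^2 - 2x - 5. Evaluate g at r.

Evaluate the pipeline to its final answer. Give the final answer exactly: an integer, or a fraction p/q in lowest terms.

131

Stage 1: cross terms: (-35*-3 - -29*4)=221, (-29*-35 - -38*-3)=901, (-38*31 - 26*-35)=-268, (26*32 - 11*31)=491, (11*28 - -26*32)=1140, (-26*4 - -35*28)=876; twice the area = |3361| = 3361; area = 3361/2; boundary points = 1 + 1 + 2 + 1 + 1 + 3 = 9; strictly interior points = area - boundary/2 + 1 = 1677; answer 1677
Stage 2: S1 = 1677; r = -4; 8*(-4)^2 - 2*(-4)^1 - 5 = (128) + (8) + (-5) = 131; answer 131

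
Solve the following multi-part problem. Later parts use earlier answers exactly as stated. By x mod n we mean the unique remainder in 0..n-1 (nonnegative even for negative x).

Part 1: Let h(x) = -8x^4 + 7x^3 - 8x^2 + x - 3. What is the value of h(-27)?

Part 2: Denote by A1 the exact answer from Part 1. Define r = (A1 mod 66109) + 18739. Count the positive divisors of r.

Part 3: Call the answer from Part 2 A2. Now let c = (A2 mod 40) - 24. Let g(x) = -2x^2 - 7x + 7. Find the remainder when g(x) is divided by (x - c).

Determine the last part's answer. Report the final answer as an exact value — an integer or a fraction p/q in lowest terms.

Part 1: -8*(-27)^4 + 7*(-27)^3 - 8*(-27)^2 + 1*(-27)^1 - 3 = (-4251528) + (-137781) + (-5832) + (-27) + (-3) = -4395171; answer -4395171
Part 2: A1 = -4395171; r = 52871; 52871 = 7^2 * 13 * 83; number of divisors = (2+1) * (1+1) * (1+1) = 12; answer 12
Part 3: A2 = 12; c = -12; remainder = value at the root: -2*(-12)^2 - 7*(-12)^1 + 7 = (-288) + (84) + (7) = -197; answer -197

-197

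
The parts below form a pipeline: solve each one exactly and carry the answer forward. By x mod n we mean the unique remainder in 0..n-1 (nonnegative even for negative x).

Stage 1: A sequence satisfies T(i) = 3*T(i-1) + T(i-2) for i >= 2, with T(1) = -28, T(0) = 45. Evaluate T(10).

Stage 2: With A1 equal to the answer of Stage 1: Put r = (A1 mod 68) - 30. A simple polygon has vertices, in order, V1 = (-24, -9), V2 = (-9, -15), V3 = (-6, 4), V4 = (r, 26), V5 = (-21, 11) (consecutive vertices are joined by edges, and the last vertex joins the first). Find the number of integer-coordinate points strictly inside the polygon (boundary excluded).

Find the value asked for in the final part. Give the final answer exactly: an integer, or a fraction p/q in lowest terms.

467

Stage 1: T(2) = 3*(-28) + 1*(45) = -39; iterating: T(2)=-39, T(3)=-145, T(4)=-474, T(5)=-1567, T(6)=-5175, T(7)=-17092, T(8)=-56451, T(9)=-186445, T(10)=-615786; answer -615786
Stage 2: A1 = -615786; r = -8; cross terms: (-24*-15 - -9*-9)=279, (-9*4 - -6*-15)=-126, (-6*26 - -8*4)=-124, (-8*11 - -21*26)=458, (-21*-9 - -24*11)=453; twice the area = |940| = 940; area = 470; boundary points = 3 + 1 + 2 + 1 + 1 = 8; strictly interior points = area - boundary/2 + 1 = 467; answer 467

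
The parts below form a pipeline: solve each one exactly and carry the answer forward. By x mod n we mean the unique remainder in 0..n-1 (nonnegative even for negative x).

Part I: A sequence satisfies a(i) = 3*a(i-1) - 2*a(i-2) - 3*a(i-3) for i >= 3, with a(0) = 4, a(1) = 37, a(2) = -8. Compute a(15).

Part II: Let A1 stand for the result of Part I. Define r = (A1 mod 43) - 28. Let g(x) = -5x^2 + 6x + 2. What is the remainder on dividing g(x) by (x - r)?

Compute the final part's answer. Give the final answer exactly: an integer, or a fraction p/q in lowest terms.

Part I: a(3) = 3*(-8) - 2*(37) - 3*(4) = -110; iterating: a(3)=-110, a(4)=-425, a(5)=-1031, a(6)=-1913, a(7)=-2402, a(8)=-287, a(9)=9682, a(10)=36826, a(11)=91975, a(12)=173227, a(13)=225253, a(14)=53380, a(15)=-810047; answer -810047
Part II: A1 = -810047; r = 2; remainder = value at the root: -5*(2)^2 + 6*(2)^1 + 2 = (-20) + (12) + (2) = -6; answer -6

-6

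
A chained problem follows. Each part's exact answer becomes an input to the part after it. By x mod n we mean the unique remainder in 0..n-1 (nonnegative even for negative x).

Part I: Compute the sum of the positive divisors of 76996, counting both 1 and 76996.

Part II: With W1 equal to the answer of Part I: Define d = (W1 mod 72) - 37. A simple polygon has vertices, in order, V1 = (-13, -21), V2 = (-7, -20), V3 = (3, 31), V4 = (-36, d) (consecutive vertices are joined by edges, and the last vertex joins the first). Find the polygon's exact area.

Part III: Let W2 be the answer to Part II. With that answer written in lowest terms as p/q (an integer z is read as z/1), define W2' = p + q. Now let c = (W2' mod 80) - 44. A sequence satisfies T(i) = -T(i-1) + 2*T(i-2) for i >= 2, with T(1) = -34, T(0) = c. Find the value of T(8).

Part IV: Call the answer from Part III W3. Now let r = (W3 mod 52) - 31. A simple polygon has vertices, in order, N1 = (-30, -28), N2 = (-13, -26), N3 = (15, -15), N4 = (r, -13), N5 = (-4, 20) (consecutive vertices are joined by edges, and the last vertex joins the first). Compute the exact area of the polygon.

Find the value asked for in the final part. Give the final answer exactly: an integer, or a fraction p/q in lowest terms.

2061/2

Part I: 76996 = 2^2 * 19249; sigma = (1 + 2 + 4) * (1 + 19249) = 7 * 19250 = 134750; answer 134750
Part II: W1 = 134750; d = 1; cross terms: (-13*-20 - -7*-21)=113, (-7*31 - 3*-20)=-157, (3*1 - -36*31)=1119, (-36*-21 - -13*1)=769; twice the area = |1844| = 1844; area = 922; answer 922
Part III: W2 = 922; threaded value p + q = 923; c = -1; T(2) = -1*(-34) + 2*(-1) = 32; iterating: T(2)=32, T(3)=-100, T(4)=164, T(5)=-364, T(6)=692, T(7)=-1420, T(8)=2804; answer 2804
Part IV: W3 = 2804; r = 17; cross terms: (-30*-26 - -13*-28)=416, (-13*-15 - 15*-26)=585, (15*-13 - 17*-15)=60, (17*20 - -4*-13)=288, (-4*-28 - -30*20)=712; twice the area = |2061| = 2061; area = 2061/2; answer 2061/2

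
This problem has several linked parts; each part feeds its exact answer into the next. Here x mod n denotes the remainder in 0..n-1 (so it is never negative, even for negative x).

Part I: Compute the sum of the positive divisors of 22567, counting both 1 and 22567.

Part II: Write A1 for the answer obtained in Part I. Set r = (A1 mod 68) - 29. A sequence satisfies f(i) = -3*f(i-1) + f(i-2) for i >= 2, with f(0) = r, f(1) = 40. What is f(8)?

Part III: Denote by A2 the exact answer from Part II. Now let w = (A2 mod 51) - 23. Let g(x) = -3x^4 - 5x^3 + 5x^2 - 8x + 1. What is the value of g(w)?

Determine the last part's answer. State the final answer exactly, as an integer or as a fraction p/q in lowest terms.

-128099

Part I: 22567 is prime, so its only divisors are 1 and 22567; sigma = 1 + 22567 = 22568; answer 22568
Part II: A1 = 22568; r = 31; f(2) = -3*(40) + 1*(31) = -89; iterating: f(2)=-89, f(3)=307, f(4)=-1010, f(5)=3337, f(6)=-11021, f(7)=36400, f(8)=-120221; answer -120221
Part III: A2 = -120221; w = 14; -3*(14)^4 - 5*(14)^3 + 5*(14)^2 - 8*(14)^1 + 1 = (-115248) + (-13720) + (980) + (-112) + (1) = -128099; answer -128099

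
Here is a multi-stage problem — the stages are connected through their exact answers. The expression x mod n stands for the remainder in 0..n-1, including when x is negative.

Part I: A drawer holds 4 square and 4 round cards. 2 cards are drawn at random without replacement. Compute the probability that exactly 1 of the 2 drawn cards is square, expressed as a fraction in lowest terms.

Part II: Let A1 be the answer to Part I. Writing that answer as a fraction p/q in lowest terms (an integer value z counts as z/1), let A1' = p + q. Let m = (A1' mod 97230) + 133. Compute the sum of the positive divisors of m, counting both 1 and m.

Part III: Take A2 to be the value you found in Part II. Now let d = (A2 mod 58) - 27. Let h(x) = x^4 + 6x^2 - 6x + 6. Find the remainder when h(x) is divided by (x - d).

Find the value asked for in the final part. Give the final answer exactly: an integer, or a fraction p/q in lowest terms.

619198

Part I: total draws C(8,2) = 28; favorable C(4,1)*C(4,1) = 16; P = 4/7; answer 4/7
Part II: A1 = 4/7; threaded value p + q = 11; m = 144; 144 = 2^4 * 3^2; sigma = (1 + 2 + 4 + 8 + 16) * (1 + 3 + 9) = 31 * 13 = 403; answer 403
Part III: A2 = 403; d = 28; remainder = value at the root: 1*(28)^4 + 6*(28)^2 - 6*(28)^1 + 6 = (614656) + (4704) + (-168) + (6) = 619198; answer 619198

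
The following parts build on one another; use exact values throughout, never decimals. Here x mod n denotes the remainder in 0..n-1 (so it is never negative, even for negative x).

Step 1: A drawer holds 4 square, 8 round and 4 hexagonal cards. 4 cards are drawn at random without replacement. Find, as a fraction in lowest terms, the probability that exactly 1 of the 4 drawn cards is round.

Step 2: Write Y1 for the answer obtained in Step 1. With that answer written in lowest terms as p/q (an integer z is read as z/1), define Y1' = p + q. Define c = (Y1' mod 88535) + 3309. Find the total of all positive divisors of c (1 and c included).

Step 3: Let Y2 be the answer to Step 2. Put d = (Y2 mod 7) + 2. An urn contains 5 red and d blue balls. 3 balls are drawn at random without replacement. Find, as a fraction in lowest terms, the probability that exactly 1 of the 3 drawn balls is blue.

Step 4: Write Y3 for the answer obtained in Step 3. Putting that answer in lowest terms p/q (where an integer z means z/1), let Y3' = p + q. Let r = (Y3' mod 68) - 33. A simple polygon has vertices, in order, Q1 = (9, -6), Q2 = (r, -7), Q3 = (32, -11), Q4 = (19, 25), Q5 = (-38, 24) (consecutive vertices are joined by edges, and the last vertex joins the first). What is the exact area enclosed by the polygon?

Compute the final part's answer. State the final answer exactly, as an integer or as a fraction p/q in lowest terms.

1339

Step 1: total draws C(16,4) = 1820; favorable C(8,1)*C(8,3) = 448; P = 16/65; answer 16/65
Step 2: Y1 = 16/65; threaded value p + q = 81; c = 3390; 3390 = 2 * 3 * 5 * 113; sigma = (1 + 2) * (1 + 3) * (1 + 5) * (1 + 113) = 3 * 4 * 6 * 114 = 8208; answer 8208
Step 3: Y2 = 8208; d = 6; total draws C(11,3) = 165; favorable C(6,1)*C(5,2) = 60; P = 4/11; answer 4/11
Step 4: Y3 = 4/11; threaded value p + q = 15; r = -18; cross terms: (9*-7 - -18*-6)=-171, (-18*-11 - 32*-7)=422, (32*25 - 19*-11)=1009, (19*24 - -38*25)=1406, (-38*-6 - 9*24)=12; twice the area = |2678| = 2678; area = 1339; answer 1339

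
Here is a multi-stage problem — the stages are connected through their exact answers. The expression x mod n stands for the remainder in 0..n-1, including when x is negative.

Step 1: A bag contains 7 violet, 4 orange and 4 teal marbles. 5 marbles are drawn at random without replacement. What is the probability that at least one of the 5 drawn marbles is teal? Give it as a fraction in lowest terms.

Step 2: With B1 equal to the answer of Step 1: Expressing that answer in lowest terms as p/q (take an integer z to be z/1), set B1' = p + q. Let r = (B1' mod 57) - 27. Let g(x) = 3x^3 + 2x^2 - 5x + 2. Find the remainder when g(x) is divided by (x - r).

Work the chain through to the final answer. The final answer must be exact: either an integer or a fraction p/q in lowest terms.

-46

Step 1: total draws C(15,5) = 3003; complement C(11,5) = 462; favorable 3003 - 462 = 2541; P = 11/13; answer 11/13
Step 2: B1 = 11/13; threaded value p + q = 24; r = -3; remainder = value at the root: 3*(-3)^3 + 2*(-3)^2 - 5*(-3)^1 + 2 = (-81) + (18) + (15) + (2) = -46; answer -46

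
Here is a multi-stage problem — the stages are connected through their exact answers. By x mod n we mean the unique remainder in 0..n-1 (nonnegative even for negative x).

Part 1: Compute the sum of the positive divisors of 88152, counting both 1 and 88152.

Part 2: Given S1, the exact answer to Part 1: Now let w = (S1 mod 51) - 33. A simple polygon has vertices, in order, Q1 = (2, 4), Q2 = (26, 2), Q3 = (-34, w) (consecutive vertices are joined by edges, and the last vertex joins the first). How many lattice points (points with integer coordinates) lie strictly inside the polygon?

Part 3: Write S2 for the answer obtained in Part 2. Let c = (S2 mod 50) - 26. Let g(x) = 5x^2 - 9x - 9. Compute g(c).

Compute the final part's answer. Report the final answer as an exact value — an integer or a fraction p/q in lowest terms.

953

Part 1: 88152 = 2^3 * 3 * 3673; sigma = (1 + 2 + 4 + 8) * (1 + 3) * (1 + 3673) = 15 * 4 * 3674 = 220440; answer 220440
Part 2: S1 = 220440; w = -15; cross terms: (2*2 - 26*4)=-100, (26*-15 - -34*2)=-322, (-34*4 - 2*-15)=-106; twice the area = |-528| = 528; area = 264; boundary points = 2 + 1 + 1 = 4; strictly interior points = area - boundary/2 + 1 = 263; answer 263
Part 3: S2 = 263; c = -13; 5*(-13)^2 - 9*(-13)^1 - 9 = (845) + (117) + (-9) = 953; answer 953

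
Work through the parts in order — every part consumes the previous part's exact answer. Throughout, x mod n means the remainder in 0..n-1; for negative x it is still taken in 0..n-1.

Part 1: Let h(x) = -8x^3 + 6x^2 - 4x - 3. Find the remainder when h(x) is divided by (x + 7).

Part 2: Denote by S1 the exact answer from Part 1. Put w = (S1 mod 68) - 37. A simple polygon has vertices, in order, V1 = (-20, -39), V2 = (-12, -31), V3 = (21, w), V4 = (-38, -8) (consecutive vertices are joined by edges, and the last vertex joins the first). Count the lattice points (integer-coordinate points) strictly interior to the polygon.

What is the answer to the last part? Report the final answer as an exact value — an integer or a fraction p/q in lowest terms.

531

Part 1: remainder = value at the root: -8*(-7)^3 + 6*(-7)^2 - 4*(-7)^1 - 3 = (2744) + (294) + (28) + (-3) = 3063; answer 3063
Part 2: S1 = 3063; w = -34; cross terms: (-20*-31 - -12*-39)=152, (-12*-34 - 21*-31)=1059, (21*-8 - -38*-34)=-1460, (-38*-39 - -20*-8)=1322; twice the area = |1073| = 1073; area = 1073/2; boundary points = 8 + 3 + 1 + 1 = 13; strictly interior points = area - boundary/2 + 1 = 531; answer 531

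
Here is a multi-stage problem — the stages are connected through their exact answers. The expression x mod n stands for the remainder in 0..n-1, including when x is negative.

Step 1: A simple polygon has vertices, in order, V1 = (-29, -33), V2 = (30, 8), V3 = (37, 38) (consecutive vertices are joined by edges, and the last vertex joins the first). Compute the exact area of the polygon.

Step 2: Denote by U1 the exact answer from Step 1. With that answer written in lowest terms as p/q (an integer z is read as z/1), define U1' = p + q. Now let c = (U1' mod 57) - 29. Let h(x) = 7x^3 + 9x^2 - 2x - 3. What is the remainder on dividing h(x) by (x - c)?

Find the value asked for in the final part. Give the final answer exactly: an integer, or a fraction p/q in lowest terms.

Step 1: cross terms: (-29*8 - 30*-33)=758, (30*38 - 37*8)=844, (37*-33 - -29*38)=-119; twice the area = |1483| = 1483; area = 1483/2; answer 1483/2
Step 2: U1 = 1483/2; threaded value p + q = 1485; c = -26; remainder = value at the root: 7*(-26)^3 + 9*(-26)^2 - 2*(-26)^1 - 3 = (-123032) + (6084) + (52) + (-3) = -116899; answer -116899

-116899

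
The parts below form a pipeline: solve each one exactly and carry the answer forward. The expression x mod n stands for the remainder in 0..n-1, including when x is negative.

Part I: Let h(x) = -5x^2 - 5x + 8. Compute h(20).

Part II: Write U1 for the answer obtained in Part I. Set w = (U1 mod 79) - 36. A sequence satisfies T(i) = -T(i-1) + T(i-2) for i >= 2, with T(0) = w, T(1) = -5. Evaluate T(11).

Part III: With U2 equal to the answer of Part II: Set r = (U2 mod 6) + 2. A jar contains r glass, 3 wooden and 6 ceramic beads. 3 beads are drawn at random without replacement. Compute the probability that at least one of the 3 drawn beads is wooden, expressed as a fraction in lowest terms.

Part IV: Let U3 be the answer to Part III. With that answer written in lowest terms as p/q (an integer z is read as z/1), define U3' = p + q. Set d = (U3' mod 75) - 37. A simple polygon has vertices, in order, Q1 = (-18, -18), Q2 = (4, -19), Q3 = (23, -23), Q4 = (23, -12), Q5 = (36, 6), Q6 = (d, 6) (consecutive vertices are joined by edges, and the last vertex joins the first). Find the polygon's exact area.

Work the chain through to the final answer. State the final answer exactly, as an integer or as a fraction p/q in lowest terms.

809

Part I: -5*(20)^2 - 5*(20)^1 + 8 = (-2000) + (-100) + (8) = -2092; answer -2092
Part II: U1 = -2092; w = 5; T(2) = -1*(-5) + 1*(5) = 10; iterating: T(2)=10, T(3)=-15, T(4)=25, T(5)=-40, T(6)=65, T(7)=-105, T(8)=170, T(9)=-275, T(10)=445, T(11)=-720; answer -720
Part III: U2 = -720; r = 2; total draws C(11,3) = 165; complement C(8,3) = 56; favorable 165 - 56 = 109; P = 109/165; answer 109/165
Part IV: U3 = 109/165; threaded value p + q = 274; d = 12; cross terms: (-18*-19 - 4*-18)=414, (4*-23 - 23*-19)=345, (23*-12 - 23*-23)=253, (23*6 - 36*-12)=570, (36*6 - 12*6)=144, (12*-18 - -18*6)=-108; twice the area = |1618| = 1618; area = 809; answer 809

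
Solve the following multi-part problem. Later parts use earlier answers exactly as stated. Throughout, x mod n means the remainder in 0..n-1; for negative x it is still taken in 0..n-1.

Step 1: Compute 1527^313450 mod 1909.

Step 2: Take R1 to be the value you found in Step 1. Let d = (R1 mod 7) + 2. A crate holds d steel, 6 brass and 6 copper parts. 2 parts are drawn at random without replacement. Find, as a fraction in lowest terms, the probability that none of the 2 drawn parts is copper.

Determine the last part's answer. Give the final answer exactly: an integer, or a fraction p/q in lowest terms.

91/190

Step 1: squarings mod 1909: 1527^1=1527, 1527^2=840, 1527^4=1179, 1527^8=289, 1527^16=1434, 1527^32=363, 1527^64=48, 1527^128=395, 1527^256=1396, 1527^512=1636, 1527^1024=78, 1527^2048=357, 1527^4096=1455, 1527^8192=1853, 1527^16384=1227, 1527^32768=1237, 1527^65536=1060, 1527^131072=1108, 1527^262144=177; 1527^313450 = 1527^2 * 1527^8 * 1527^32 * 1527^64 * 1527^2048 * 1527^16384 * 1527^32768 * 1527^262144 = 146 (mod 1909); answer 146
Step 2: R1 = 146; d = 8; total draws C(20,2) = 190; favorable C(14,2) = 91; P = 91/190; answer 91/190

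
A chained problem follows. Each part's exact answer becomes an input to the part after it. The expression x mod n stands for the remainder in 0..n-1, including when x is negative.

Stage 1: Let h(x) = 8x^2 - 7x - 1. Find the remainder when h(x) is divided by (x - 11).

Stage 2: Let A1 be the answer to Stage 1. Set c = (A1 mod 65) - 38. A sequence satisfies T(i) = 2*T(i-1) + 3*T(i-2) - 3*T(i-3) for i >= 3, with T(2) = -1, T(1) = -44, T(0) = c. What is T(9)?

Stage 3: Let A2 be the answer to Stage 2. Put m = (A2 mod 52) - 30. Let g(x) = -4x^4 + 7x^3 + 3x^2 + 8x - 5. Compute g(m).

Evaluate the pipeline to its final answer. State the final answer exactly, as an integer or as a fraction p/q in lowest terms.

Stage 1: remainder = value at the root: 8*(11)^2 - 7*(11)^1 - 1 = (968) + (-77) + (-1) = 890; answer 890
Stage 2: A1 = 890; c = 7; T(3) = 2*(-1) + 3*(-44) - 3*(7) = -155; iterating: T(3)=-155, T(4)=-181, T(5)=-824, T(6)=-1726, T(7)=-5381, T(8)=-13468, T(9)=-37901; answer -37901
Stage 3: A2 = -37901; m = -23; -4*(-23)^4 + 7*(-23)^3 + 3*(-23)^2 + 8*(-23)^1 - 5 = (-1119364) + (-85169) + (1587) + (-184) + (-5) = -1203135; answer -1203135

-1203135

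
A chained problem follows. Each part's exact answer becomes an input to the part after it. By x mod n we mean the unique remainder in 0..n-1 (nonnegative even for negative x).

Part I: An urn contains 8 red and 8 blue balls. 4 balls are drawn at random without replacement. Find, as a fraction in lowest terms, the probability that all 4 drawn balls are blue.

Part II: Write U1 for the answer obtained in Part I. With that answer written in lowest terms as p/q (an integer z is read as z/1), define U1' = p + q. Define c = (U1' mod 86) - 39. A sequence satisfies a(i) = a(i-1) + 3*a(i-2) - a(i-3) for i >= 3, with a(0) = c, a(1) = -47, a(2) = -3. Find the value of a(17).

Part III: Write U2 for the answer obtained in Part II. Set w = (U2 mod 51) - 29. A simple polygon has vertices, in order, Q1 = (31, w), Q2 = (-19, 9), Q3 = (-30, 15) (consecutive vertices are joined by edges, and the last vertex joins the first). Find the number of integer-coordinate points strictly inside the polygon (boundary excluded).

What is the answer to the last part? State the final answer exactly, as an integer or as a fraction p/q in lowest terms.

Part I: total draws C(16,4) = 1820; favorable C(8,4) = 70; P = 1/26; answer 1/26
Part II: U1 = 1/26; threaded value p + q = 27; c = -12; a(3) = 1*(-3) + 3*(-47) - 1*(-12) = -132; iterating: a(3)=-132, a(4)=-94, a(5)=-487, a(6)=-637, a(7)=-2004, a(8)=-3428, a(9)=-8803, a(10)=-17083, a(11)=-40064, a(12)=-82510, a(13)=-185619, a(14)=-393085, a(15)=-867432, a(16)=-1861068, a(17)=-4070279; answer -4070279
Part III: U2 = -4070279; w = 2; cross terms: (31*9 - -19*2)=317, (-19*15 - -30*9)=-15, (-30*2 - 31*15)=-525; twice the area = |-223| = 223; area = 223/2; boundary points = 1 + 1 + 1 = 3; strictly interior points = area - boundary/2 + 1 = 111; answer 111

111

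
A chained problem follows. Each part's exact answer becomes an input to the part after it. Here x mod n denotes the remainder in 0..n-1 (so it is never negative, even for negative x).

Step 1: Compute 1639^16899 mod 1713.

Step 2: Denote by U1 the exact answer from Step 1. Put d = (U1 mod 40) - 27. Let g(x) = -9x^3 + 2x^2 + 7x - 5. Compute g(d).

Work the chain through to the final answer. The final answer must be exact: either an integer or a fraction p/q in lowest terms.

Step 1: squarings mod 1713: 1639^1=1639, 1639^2=337, 1639^4=511, 1639^8=745, 1639^16=13, 1639^32=169, 1639^64=1153, 1639^128=121, 1639^256=937, 1639^512=913, 1639^1024=1051, 1639^2048=1429, 1639^4096=145, 1639^8192=469, 1639^16384=697; 1639^16899 = 1639^1 * 1639^2 * 1639^512 * 1639^16384 = 556 (mod 1713); answer 556
Step 2: U1 = 556; d = 9; -9*(9)^3 + 2*(9)^2 + 7*(9)^1 - 5 = (-6561) + (162) + (63) + (-5) = -6341; answer -6341

-6341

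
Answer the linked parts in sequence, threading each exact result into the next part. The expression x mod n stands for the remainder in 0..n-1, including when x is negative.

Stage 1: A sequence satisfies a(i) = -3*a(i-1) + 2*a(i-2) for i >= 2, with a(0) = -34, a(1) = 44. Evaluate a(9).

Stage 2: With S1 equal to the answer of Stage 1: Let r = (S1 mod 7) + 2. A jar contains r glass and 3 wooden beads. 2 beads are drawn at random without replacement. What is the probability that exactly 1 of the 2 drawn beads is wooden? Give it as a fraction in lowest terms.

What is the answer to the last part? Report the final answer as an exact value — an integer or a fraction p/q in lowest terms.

15/28

Stage 1: a(2) = -3*(44) + 2*(-34) = -200; iterating: a(2)=-200, a(3)=688, a(4)=-2464, a(5)=8768, a(6)=-31232, a(7)=111232, a(8)=-396160, a(9)=1410944; answer 1410944
Stage 2: S1 = 1410944; r = 5; total draws C(8,2) = 28; favorable C(3,1)*C(5,1) = 15; P = 15/28; answer 15/28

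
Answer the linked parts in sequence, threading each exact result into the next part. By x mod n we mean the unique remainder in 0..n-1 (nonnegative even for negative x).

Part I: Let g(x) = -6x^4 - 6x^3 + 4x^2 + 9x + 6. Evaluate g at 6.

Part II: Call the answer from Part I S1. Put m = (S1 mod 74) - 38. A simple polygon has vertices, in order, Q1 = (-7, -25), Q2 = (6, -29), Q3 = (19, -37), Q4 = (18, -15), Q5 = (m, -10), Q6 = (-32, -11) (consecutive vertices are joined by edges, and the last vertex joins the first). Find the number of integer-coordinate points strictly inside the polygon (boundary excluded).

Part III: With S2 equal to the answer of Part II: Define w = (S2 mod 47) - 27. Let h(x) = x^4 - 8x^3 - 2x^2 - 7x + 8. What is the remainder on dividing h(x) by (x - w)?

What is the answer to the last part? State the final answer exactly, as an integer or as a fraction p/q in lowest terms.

Part I: -6*(6)^4 - 6*(6)^3 + 4*(6)^2 + 9*(6)^1 + 6 = (-7776) + (-1296) + (144) + (54) + (6) = -8868; answer -8868
Part II: S1 = -8868; m = -26; cross terms: (-7*-29 - 6*-25)=353, (6*-37 - 19*-29)=329, (19*-15 - 18*-37)=381, (18*-10 - -26*-15)=-570, (-26*-11 - -32*-10)=-34, (-32*-25 - -7*-11)=723; twice the area = |1182| = 1182; area = 591; boundary points = 1 + 1 + 1 + 1 + 1 + 1 = 6; strictly interior points = area - boundary/2 + 1 = 589; answer 589
Part III: S2 = 589; w = -2; remainder = value at the root: 1*(-2)^4 - 8*(-2)^3 - 2*(-2)^2 - 7*(-2)^1 + 8 = (16) + (64) + (-8) + (14) + (8) = 94; answer 94

94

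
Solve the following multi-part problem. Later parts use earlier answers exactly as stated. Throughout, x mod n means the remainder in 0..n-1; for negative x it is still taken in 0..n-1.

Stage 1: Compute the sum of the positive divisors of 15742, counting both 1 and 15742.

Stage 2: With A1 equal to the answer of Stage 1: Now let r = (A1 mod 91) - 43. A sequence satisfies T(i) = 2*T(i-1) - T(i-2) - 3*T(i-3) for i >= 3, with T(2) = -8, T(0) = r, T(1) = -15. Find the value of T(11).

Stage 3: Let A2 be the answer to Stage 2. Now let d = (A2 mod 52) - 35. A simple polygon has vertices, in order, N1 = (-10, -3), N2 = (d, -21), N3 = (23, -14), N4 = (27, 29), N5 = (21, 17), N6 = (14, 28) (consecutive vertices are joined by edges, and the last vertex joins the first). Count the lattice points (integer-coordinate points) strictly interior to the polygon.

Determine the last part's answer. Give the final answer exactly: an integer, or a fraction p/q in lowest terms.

Stage 1: 15742 = 2 * 17 * 463; sigma = (1 + 2) * (1 + 17) * (1 + 463) = 3 * 18 * 464 = 25056; answer 25056
Stage 2: A1 = 25056; r = -12; T(3) = 2*(-8) - 1*(-15) - 3*(-12) = 35; iterating: T(3)=35, T(4)=123, T(5)=235, T(6)=242, T(7)=-120, T(8)=-1187, T(9)=-2980, T(10)=-4413, T(11)=-2285; answer -2285
Stage 3: A2 = -2285; d = -32; cross terms: (-10*-21 - -32*-3)=114, (-32*-14 - 23*-21)=931, (23*29 - 27*-14)=1045, (27*17 - 21*29)=-150, (21*28 - 14*17)=350, (14*-3 - -10*28)=238; twice the area = |2528| = 2528; area = 1264; boundary points = 2 + 1 + 1 + 6 + 1 + 1 = 12; strictly interior points = area - boundary/2 + 1 = 1259; answer 1259

1259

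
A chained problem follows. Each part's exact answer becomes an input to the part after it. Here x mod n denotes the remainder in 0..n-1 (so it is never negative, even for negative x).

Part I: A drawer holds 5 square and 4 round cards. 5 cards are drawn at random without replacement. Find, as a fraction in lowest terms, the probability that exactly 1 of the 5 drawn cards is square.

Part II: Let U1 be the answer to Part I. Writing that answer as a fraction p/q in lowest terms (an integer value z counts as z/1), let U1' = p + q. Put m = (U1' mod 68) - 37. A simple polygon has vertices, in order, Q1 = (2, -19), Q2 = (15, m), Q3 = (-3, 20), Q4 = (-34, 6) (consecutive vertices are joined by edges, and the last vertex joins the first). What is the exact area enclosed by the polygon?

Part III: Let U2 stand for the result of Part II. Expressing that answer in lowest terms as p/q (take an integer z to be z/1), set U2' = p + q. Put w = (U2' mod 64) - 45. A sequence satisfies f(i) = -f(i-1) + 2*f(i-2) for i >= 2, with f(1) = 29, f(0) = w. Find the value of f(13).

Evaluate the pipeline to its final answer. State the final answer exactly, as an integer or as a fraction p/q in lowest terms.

Part I: total draws C(9,5) = 126; favorable C(5,1)*C(4,4) = 5; P = 5/126; answer 5/126
Part II: U1 = 5/126; threaded value p + q = 131; m = 26; cross terms: (2*26 - 15*-19)=337, (15*20 - -3*26)=378, (-3*6 - -34*20)=662, (-34*-19 - 2*6)=634; twice the area = |2011| = 2011; area = 2011/2; answer 2011/2
Part III: U2 = 2011/2; threaded value p + q = 2013; w = -16; f(2) = -1*(29) + 2*(-16) = -61; iterating: f(2)=-61, f(3)=119, f(4)=-241, f(5)=479, f(6)=-961, f(7)=1919, f(8)=-3841, f(9)=7679, f(10)=-15361, f(11)=30719, f(12)=-61441, f(13)=122879; answer 122879

122879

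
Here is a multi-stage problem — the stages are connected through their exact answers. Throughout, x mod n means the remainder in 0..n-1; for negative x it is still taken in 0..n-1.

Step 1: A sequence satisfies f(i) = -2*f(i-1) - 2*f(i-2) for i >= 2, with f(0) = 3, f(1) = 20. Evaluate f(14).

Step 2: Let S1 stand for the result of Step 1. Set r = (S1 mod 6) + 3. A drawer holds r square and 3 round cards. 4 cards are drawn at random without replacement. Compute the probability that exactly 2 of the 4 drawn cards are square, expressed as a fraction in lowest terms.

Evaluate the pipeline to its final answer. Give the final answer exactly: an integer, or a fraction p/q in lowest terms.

Step 1: f(2) = -2*(20) - 2*(3) = -46; iterating: f(2)=-46, f(3)=52, f(4)=-12, f(5)=-80, f(6)=184, f(7)=-208, f(8)=48, f(9)=320, f(10)=-736, f(11)=832, f(12)=-192, f(13)=-1280, f(14)=2944; answer 2944
Step 2: S1 = 2944; r = 7; total draws C(10,4) = 210; favorable C(7,2)*C(3,2) = 63; P = 3/10; answer 3/10

3/10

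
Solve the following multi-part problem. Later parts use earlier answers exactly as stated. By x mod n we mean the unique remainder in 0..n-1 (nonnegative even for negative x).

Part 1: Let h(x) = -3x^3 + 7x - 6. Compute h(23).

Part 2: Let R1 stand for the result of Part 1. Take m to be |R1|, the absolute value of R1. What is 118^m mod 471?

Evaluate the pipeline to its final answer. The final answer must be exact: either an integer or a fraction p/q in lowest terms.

Part 1: -3*(23)^3 + 7*(23)^1 - 6 = (-36501) + (161) + (-6) = -36346; answer -36346
Part 2: R1 = -36346; m = 36346; squarings mod 471: 118^1=118, 118^2=265, 118^4=46, 118^8=232, 118^16=130, 118^32=415, 118^64=310, 118^128=16, 118^256=256, 118^512=67, 118^1024=250, 118^2048=328, 118^4096=196, 118^8192=265, 118^16384=46, 118^32768=232; 118^36346 = 118^2 * 118^8 * 118^16 * 118^32 * 118^64 * 118^128 * 118^256 * 118^1024 * 118^2048 * 118^32768 = 16 (mod 471); answer 16

16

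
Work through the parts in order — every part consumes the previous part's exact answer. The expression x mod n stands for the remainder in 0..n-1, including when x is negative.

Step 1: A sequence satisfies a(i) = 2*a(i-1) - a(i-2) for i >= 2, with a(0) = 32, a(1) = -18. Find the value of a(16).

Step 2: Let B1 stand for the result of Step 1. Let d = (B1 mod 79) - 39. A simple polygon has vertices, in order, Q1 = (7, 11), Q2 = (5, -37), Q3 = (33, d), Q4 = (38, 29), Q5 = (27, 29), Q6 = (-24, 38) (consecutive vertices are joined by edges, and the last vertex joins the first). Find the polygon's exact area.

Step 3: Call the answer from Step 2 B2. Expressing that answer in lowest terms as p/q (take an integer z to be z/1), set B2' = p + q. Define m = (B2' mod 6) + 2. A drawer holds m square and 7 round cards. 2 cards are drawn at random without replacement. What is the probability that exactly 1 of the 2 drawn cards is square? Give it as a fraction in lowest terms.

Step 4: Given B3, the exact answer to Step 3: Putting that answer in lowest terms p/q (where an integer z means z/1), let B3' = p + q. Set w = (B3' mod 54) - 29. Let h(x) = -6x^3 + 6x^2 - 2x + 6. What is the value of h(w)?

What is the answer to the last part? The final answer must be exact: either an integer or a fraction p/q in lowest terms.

Step 1: a(2) = 2*(-18) - 1*(32) = -68; iterating: a(2)=-68, a(3)=-118, a(4)=-168, a(5)=-218, a(6)=-268, a(7)=-318, a(8)=-368, a(9)=-418, a(10)=-468, a(11)=-518, a(12)=-568, a(13)=-618, a(14)=-668, a(15)=-718, a(16)=-768; answer -768
Step 2: B1 = -768; d = -17; cross terms: (7*-37 - 5*11)=-314, (5*-17 - 33*-37)=1136, (33*29 - 38*-17)=1603, (38*29 - 27*29)=319, (27*38 - -24*29)=1722, (-24*11 - 7*38)=-530; twice the area = |3936| = 3936; area = 1968; answer 1968
Step 3: B2 = 1968; threaded value p + q = 1969; m = 3; total draws C(10,2) = 45; favorable C(3,1)*C(7,1) = 21; P = 7/15; answer 7/15
Step 4: B3 = 7/15; threaded value p + q = 22; w = -7; -6*(-7)^3 + 6*(-7)^2 - 2*(-7)^1 + 6 = (2058) + (294) + (14) + (6) = 2372; answer 2372

2372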